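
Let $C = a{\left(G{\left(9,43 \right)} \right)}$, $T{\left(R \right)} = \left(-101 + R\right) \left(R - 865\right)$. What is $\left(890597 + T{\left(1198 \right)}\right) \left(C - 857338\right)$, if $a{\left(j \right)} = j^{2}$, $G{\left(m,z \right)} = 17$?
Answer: $-1076366125002$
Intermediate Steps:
$T{\left(R \right)} = \left(-865 + R\right) \left(-101 + R\right)$ ($T{\left(R \right)} = \left(-101 + R\right) \left(-865 + R\right) = \left(-865 + R\right) \left(-101 + R\right)$)
$C = 289$ ($C = 17^{2} = 289$)
$\left(890597 + T{\left(1198 \right)}\right) \left(C - 857338\right) = \left(890597 + \left(87365 + 1198^{2} - 1157268\right)\right) \left(289 - 857338\right) = \left(890597 + \left(87365 + 1435204 - 1157268\right)\right) \left(-857049\right) = \left(890597 + 365301\right) \left(-857049\right) = 1255898 \left(-857049\right) = -1076366125002$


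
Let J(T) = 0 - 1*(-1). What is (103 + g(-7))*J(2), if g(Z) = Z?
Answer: 96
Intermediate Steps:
J(T) = 1 (J(T) = 0 + 1 = 1)
(103 + g(-7))*J(2) = (103 - 7)*1 = 96*1 = 96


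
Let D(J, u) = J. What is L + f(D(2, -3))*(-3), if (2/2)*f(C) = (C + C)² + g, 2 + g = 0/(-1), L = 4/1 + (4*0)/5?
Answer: -38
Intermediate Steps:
L = 4 (L = 4*1 + 0*(⅕) = 4 + 0 = 4)
g = -2 (g = -2 + 0/(-1) = -2 + 0*(-1) = -2 + 0 = -2)
f(C) = -2 + 4*C² (f(C) = (C + C)² - 2 = (2*C)² - 2 = 4*C² - 2 = -2 + 4*C²)
L + f(D(2, -3))*(-3) = 4 + (-2 + 4*2²)*(-3) = 4 + (-2 + 4*4)*(-3) = 4 + (-2 + 16)*(-3) = 4 + 14*(-3) = 4 - 42 = -38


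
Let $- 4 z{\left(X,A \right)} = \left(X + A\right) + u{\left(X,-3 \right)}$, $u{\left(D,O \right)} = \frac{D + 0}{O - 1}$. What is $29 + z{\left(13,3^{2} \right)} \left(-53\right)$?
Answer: $\frac{4439}{16} \approx 277.44$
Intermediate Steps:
$u{\left(D,O \right)} = \frac{D}{-1 + O}$
$z{\left(X,A \right)} = - \frac{3 X}{16} - \frac{A}{4}$ ($z{\left(X,A \right)} = - \frac{\left(X + A\right) + \frac{X}{-1 - 3}}{4} = - \frac{\left(A + X\right) + \frac{X}{-4}}{4} = - \frac{\left(A + X\right) + X \left(- \frac{1}{4}\right)}{4} = - \frac{\left(A + X\right) - \frac{X}{4}}{4} = - \frac{A + \frac{3 X}{4}}{4} = - \frac{3 X}{16} - \frac{A}{4}$)
$29 + z{\left(13,3^{2} \right)} \left(-53\right) = 29 + \left(\left(- \frac{3}{16}\right) 13 - \frac{3^{2}}{4}\right) \left(-53\right) = 29 + \left(- \frac{39}{16} - \frac{9}{4}\right) \left(-53\right) = 29 - - \frac{3975}{16} = 29 + \frac{3975}{16} = \frac{4439}{16}$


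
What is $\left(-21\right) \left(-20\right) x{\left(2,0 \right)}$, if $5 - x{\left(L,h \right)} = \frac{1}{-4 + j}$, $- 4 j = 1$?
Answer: $\frac{37380}{17} \approx 2198.8$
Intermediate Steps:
$j = - \frac{1}{4}$ ($j = \left(- \frac{1}{4}\right) 1 = - \frac{1}{4} \approx -0.25$)
$x{\left(L,h \right)} = \frac{89}{17}$ ($x{\left(L,h \right)} = 5 - \frac{1}{-4 - \frac{1}{4}} = 5 - \frac{1}{- \frac{17}{4}} = 5 - - \frac{4}{17} = 5 + \frac{4}{17} = \frac{89}{17}$)
$\left(-21\right) \left(-20\right) x{\left(2,0 \right)} = \left(-21\right) \left(-20\right) \frac{89}{17} = 420 \cdot \frac{89}{17} = \frac{37380}{17}$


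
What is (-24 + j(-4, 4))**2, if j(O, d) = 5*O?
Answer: 1936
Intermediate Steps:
(-24 + j(-4, 4))**2 = (-24 + 5*(-4))**2 = (-24 - 20)**2 = (-44)**2 = 1936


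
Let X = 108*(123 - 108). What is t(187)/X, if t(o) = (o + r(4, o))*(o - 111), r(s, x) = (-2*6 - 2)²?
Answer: 7277/405 ≈ 17.968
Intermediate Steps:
r(s, x) = 196 (r(s, x) = (-12 - 2)² = (-14)² = 196)
t(o) = (-111 + o)*(196 + o) (t(o) = (o + 196)*(o - 111) = (196 + o)*(-111 + o) = (-111 + o)*(196 + o))
X = 1620 (X = 108*15 = 1620)
t(187)/X = (-21756 + 187² + 85*187)/1620 = (-21756 + 34969 + 15895)*(1/1620) = 29108*(1/1620) = 7277/405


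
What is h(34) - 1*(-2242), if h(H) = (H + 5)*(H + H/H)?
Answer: 3607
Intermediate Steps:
h(H) = (1 + H)*(5 + H) (h(H) = (5 + H)*(H + 1) = (5 + H)*(1 + H) = (1 + H)*(5 + H))
h(34) - 1*(-2242) = (5 + 34² + 6*34) - 1*(-2242) = (5 + 1156 + 204) + 2242 = 1365 + 2242 = 3607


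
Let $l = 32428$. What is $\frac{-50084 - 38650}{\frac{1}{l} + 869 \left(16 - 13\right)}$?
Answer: $- \frac{2877466152}{84539797} \approx -34.037$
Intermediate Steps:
$\frac{-50084 - 38650}{\frac{1}{l} + 869 \left(16 - 13\right)} = \frac{-50084 - 38650}{\frac{1}{32428} + 869 \left(16 - 13\right)} = - \frac{88734}{\frac{1}{32428} + 869 \left(16 - 13\right)} = - \frac{88734}{\frac{1}{32428} + 869 \cdot 3} = - \frac{88734}{\frac{1}{32428} + 2607} = - \frac{88734}{\frac{84539797}{32428}} = \left(-88734\right) \frac{32428}{84539797} = - \frac{2877466152}{84539797}$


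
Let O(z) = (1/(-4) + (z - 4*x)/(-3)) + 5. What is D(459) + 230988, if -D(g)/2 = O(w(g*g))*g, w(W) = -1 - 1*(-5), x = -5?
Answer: 467943/2 ≈ 2.3397e+5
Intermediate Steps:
w(W) = 4 (w(W) = -1 + 5 = 4)
O(z) = -23/12 - z/3 (O(z) = (1/(-4) + (z - 4*(-5))/(-3)) + 5 = (1*(-¼) + (z + 20)*(-⅓)) + 5 = (-¼ + (20 + z)*(-⅓)) + 5 = (-¼ + (-20/3 - z/3)) + 5 = (-83/12 - z/3) + 5 = -23/12 - z/3)
D(g) = 13*g/2 (D(g) = -2*(-23/12 - ⅓*4)*g = -2*(-23/12 - 4/3)*g = -(-13)*g/2 = 13*g/2)
D(459) + 230988 = (13/2)*459 + 230988 = 5967/2 + 230988 = 467943/2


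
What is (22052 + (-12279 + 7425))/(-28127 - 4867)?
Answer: -8599/16497 ≈ -0.52125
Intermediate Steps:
(22052 + (-12279 + 7425))/(-28127 - 4867) = (22052 - 4854)/(-32994) = 17198*(-1/32994) = -8599/16497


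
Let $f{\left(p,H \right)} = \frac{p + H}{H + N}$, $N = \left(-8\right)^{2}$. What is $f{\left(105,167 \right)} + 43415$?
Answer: $\frac{10029137}{231} \approx 43416.0$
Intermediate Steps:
$N = 64$
$f{\left(p,H \right)} = \frac{H + p}{64 + H}$ ($f{\left(p,H \right)} = \frac{p + H}{H + 64} = \frac{H + p}{64 + H}$)
$f{\left(105,167 \right)} + 43415 = \frac{167 + 105}{64 + 167} + 43415 = \frac{1}{231} \cdot 272 + 43415 = \frac{272}{231} + 43415 = \frac{10029137}{231}$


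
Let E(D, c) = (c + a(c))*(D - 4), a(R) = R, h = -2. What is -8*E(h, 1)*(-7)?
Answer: -672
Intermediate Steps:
E(D, c) = 2*c*(-4 + D) (E(D, c) = (c + c)*(D - 4) = (2*c)*(-4 + D) = 2*c*(-4 + D))
-8*E(h, 1)*(-7) = -16*(-4 - 2)*(-7) = -16*(-6)*(-7) = -8*(-12)*(-7) = 96*(-7) = -672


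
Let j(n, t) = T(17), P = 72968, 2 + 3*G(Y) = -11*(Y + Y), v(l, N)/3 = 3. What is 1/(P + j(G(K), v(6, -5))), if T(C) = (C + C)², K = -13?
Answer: 1/74124 ≈ 1.3491e-5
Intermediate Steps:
v(l, N) = 9 (v(l, N) = 3*3 = 9)
T(C) = 4*C² (T(C) = (2*C)² = 4*C²)
G(Y) = -⅔ - 22*Y/3 (G(Y) = -⅔ + (-11*(Y + Y))/3 = -⅔ + (-22*Y)/3 = -⅔ - 22*Y/3)
j(n, t) = 1156 (j(n, t) = 4*17² = 4*289 = 1156)
1/(P + j(G(K), v(6, -5))) = 1/(72968 + 1156) = 1/74124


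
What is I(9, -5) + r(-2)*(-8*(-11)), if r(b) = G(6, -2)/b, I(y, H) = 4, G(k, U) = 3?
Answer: -128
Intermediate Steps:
r(b) = 3/b
I(9, -5) + r(-2)*(-8*(-11)) = 4 + (3/(-2))*(-8*(-11)) = 4 + (3*(-1/2))*88 = 4 - 3/2*88 = 4 - 132 = -128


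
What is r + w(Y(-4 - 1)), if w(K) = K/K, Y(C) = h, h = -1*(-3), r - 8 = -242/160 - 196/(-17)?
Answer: 25863/1360 ≈ 19.017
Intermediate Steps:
r = 24503/1360 (r = 8 + (-242/160 - 196/(-17)) = 8 + (-242*1/160 - 196*(-1/17)) = 8 + (-121/80 + 196/17) = 8 + 13623/1360 = 24503/1360 ≈ 18.017)
h = 3
Y(C) = 3
w(K) = 1
r + w(Y(-4 - 1)) = 24503/1360 + 1 = 25863/1360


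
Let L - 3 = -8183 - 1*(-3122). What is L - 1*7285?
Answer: -12343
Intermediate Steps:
L = -5058 (L = 3 + (-8183 - 1*(-3122)) = 3 + (-8183 + 3122) = 3 - 5061 = -5058)
L - 1*7285 = -5058 - 1*7285 = -5058 - 7285 = -12343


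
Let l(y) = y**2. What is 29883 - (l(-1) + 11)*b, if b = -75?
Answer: 30783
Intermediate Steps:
29883 - (l(-1) + 11)*b = 29883 - ((-1)**2 + 11)*(-75) = 29883 - (1 + 11)*(-75) = 29883 - 12*(-75) = 29883 - 1*(-900) = 29883 + 900 = 30783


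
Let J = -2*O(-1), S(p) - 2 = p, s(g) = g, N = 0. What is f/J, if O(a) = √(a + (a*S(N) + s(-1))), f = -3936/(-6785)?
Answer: 984*I/6785 ≈ 0.14503*I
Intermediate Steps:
f = 3936/6785 (f = -3936*(-1/6785) = 3936/6785 ≈ 0.58010)
S(p) = 2 + p
O(a) = √(-1 + 3*a) (O(a) = √(a + (a*(2 + 0) - 1)) = √(a + (a*2 - 1)) = √(a + (2*a - 1)) = √(a + (-1 + 2*a)) = √(-1 + 3*a))
J = -4*I (J = -2*√(-1 + 3*(-1)) = -2*√(-1 - 3) = -4*I ≈ -4.0*I)
f/J = 3936/(6785*((-4*I))) = 3936*(I/4)/6785 = 984*I/6785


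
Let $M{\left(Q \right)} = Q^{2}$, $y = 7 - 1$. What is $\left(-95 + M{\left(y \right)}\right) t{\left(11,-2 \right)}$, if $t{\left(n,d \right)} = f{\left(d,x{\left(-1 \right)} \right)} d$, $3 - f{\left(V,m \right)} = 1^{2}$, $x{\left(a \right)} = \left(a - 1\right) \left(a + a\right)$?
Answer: $236$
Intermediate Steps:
$x{\left(a \right)} = 2 a \left(-1 + a\right)$ ($x{\left(a \right)} = \left(-1 + a\right) 2 a = 2 a \left(-1 + a\right)$)
$f{\left(V,m \right)} = 2$ ($f{\left(V,m \right)} = 3 - 1^{2} = 3 - 1 = 2$)
$t{\left(n,d \right)} = 2 d$
$y = 6$ ($y = 7 - 1 = 6$)
$\left(-95 + M{\left(y \right)}\right) t{\left(11,-2 \right)} = \left(-95 + 6^{2}\right) 2 \left(-2\right) = \left(-95 + 36\right) \left(-4\right) = \left(-59\right) \left(-4\right) = 236$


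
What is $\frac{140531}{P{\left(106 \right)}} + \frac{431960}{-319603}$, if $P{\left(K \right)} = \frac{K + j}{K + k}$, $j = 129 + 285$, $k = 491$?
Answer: $\frac{26813510509021}{166193560} \approx 1.6134 \cdot 10^{5}$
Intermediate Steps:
$j = 414$
$P{\left(K \right)} = \frac{414 + K}{491 + K}$ ($P{\left(K \right)} = \frac{K + 414}{K + 491} = \frac{414 + K}{491 + K}$)
$\frac{140531}{P{\left(106 \right)}} + \frac{431960}{-319603} = \frac{140531}{\frac{1}{491 + 106} \left(414 + 106\right)} + \frac{431960}{-319603} = \frac{140531}{\frac{1}{597} \cdot 520} + 431960 \left(- \frac{1}{319603}\right) = \frac{140531}{\frac{1}{597} \cdot 520} - \frac{431960}{319603} = \frac{140531}{\frac{520}{597}} - \frac{431960}{319603} = 140531 \cdot \frac{597}{520} - \frac{431960}{319603} = \frac{83897007}{520} - \frac{431960}{319603} = \frac{26813510509021}{166193560}$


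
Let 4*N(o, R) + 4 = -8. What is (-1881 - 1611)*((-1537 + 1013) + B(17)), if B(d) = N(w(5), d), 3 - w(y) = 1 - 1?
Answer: 1840284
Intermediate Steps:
w(y) = 3 (w(y) = 3 - (1 - 1) = 3 - 1*0 = 3 + 0 = 3)
N(o, R) = -3 (N(o, R) = -1 + (¼)*(-8) = -1 - 2 = -3)
B(d) = -3
(-1881 - 1611)*((-1537 + 1013) + B(17)) = (-1881 - 1611)*((-1537 + 1013) - 3) = -3492*(-524 - 3) = -3492*(-527) = 1840284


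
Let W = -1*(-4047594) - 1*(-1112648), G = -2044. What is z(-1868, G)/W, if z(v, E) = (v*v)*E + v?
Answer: -3566192262/2580121 ≈ -1382.2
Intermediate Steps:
z(v, E) = v + E*v² (z(v, E) = v²*E + v = E*v² + v = v + E*v²)
W = 5160242 (W = 4047594 + 1112648 = 5160242)
z(-1868, G)/W = -1868*(1 - 2044*(-1868))/5160242 = -1868*(1 + 3818192)*(1/5160242) = -1868*3818193*(1/5160242) = -7132384524*1/5160242 = -3566192262/2580121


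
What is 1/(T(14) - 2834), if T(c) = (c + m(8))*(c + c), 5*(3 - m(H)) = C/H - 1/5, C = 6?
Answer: -25/59027 ≈ -0.00042353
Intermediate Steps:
m(H) = 76/25 - 6/(5*H) (m(H) = 3 - (6/H - 1/5)/5 = 3 - (6/H - 1*⅕)/5 = 3 - (6/H - ⅕)/5 = 3 - (-⅕ + 6/H)/5 = 3 + (1/25 - 6/(5*H)) = 76/25 - 6/(5*H))
T(c) = 2*c*(289/100 + c) (T(c) = (c + (2/25)*(-15 + 38*8)/8)*(c + c) = (c + (2/25)*(⅛)*(-15 + 304))*(2*c) = (c + (2/25)*(⅛)*289)*(2*c) = (c + 289/100)*(2*c) = (289/100 + c)*(2*c) = 2*c*(289/100 + c))
1/(T(14) - 2834) = 1/((1/50)*14*(289 + 100*14) - 2834) = 1/((1/50)*14*(289 + 1400) - 2834) = 1/((1/50)*14*1689 - 2834) = 1/(11823/25 - 2834) = 1/(-59027/25) = -25/59027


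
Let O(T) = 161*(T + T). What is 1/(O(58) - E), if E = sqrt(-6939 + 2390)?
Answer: 18676/348797525 + I*sqrt(4549)/348797525 ≈ 5.3544e-5 + 1.9337e-7*I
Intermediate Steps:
O(T) = 322*T (O(T) = 161*(2*T) = 322*T)
E = I*sqrt(4549) (E = sqrt(-4549) = I*sqrt(4549) ≈ 67.446*I)
1/(O(58) - E) = 1/(322*58 - I*sqrt(4549)) = 1/(18676 - I*sqrt(4549))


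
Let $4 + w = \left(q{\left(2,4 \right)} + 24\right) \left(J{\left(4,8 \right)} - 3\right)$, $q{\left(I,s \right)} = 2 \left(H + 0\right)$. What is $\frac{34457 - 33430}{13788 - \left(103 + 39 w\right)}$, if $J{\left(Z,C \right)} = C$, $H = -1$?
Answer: $\frac{1027}{9551} \approx 0.10753$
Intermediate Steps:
$q{\left(I,s \right)} = -2$ ($q{\left(I,s \right)} = 2 \left(-1 + 0\right) = 2 \left(-1\right) = -2$)
$w = 106$ ($w = -4 + \left(-2 + 24\right) \left(8 - 3\right) = -4 + 22 \cdot 5 = -4 + 110 = 106$)
$\frac{34457 - 33430}{13788 - \left(103 + 39 w\right)} = \frac{34457 - 33430}{13788 - 4237} = \frac{1027}{13788 - 4237} = \frac{1027}{9551}$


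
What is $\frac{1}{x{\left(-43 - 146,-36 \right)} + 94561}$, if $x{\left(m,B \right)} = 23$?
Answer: $\frac{1}{94584} \approx 1.0573 \cdot 10^{-5}$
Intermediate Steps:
$\frac{1}{x{\left(-43 - 146,-36 \right)} + 94561} = \frac{1}{23 + 94561} = \frac{1}{94584}$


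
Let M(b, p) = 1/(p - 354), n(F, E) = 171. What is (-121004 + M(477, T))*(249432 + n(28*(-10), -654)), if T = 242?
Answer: -3382731927747/112 ≈ -3.0203e+10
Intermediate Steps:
M(b, p) = 1/(-354 + p)
(-121004 + M(477, T))*(249432 + n(28*(-10), -654)) = (-121004 + 1/(-354 + 242))*(249432 + 171) = (-121004 + 1/(-112))*249603 = (-121004 - 1/112)*249603 = -13552449/112*249603 = -3382731927747/112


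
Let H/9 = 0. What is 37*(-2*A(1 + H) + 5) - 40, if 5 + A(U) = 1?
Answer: 441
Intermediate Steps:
H = 0 (H = 9*0 = 0)
A(U) = -4 (A(U) = -5 + 1 = -4)
37*(-2*A(1 + H) + 5) - 40 = 37*(-2*(-4) + 5) - 40 = 37*(8 + 5) - 40 = 37*13 - 40 = 481 - 40 = 441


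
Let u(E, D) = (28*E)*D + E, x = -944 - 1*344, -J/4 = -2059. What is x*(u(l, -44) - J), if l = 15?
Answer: 34390888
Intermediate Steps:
J = 8236 (J = -4*(-2059) = 8236)
x = -1288 (x = -944 - 344 = -1288)
u(E, D) = E + 28*D*E (u(E, D) = 28*D*E + E = E + 28*D*E)
x*(u(l, -44) - J) = -1288*(15*(1 + 28*(-44)) - 1*8236) = -1288*(15*(1 - 1232) - 8236) = -1288*(15*(-1231) - 8236) = -1288*(-18465 - 8236) = -1288*(-26701) = 34390888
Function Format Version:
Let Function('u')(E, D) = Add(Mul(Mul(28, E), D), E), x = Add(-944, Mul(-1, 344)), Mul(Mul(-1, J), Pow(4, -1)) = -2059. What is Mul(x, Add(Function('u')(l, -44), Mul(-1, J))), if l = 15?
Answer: 34390888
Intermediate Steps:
J = 8236 (J = Mul(-4, -2059) = 8236)
x = -1288 (x = Add(-944, -344) = -1288)
Function('u')(E, D) = Add(E, Mul(28, D, E)) (Function('u')(E, D) = Add(Mul(28, D, E), E) = Add(E, Mul(28, D, E)))
Mul(x, Add(Function('u')(l, -44), Mul(-1, J))) = Mul(-1288, Add(Mul(15, Add(1, Mul(28, -44))), Mul(-1, 8236))) = Mul(-1288, Add(Mul(15, Add(1, -1232)), -8236)) = Mul(-1288, Add(Mul(15, -1231), -8236)) = Mul(-1288, Add(-18465, -8236)) = Mul(-1288, -26701) = 34390888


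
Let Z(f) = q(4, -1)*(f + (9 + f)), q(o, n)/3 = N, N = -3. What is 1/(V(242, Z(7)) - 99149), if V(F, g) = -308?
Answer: -1/99457 ≈ -1.0055e-5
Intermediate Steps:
q(o, n) = -9 (q(o, n) = 3*(-3) = -9)
Z(f) = -81 - 18*f (Z(f) = -9*(f + (9 + f)) = -9*(9 + 2*f) = -81 - 18*f)
1/(V(242, Z(7)) - 99149) = 1/(-308 - 99149) = 1/(-99457) = -1/99457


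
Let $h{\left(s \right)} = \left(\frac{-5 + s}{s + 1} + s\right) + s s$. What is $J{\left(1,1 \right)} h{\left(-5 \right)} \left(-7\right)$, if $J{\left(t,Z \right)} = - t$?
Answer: $\frac{315}{2} \approx 157.5$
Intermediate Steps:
$h{\left(s \right)} = s + s^{2} + \frac{-5 + s}{1 + s}$ ($h{\left(s \right)} = \left(\frac{-5 + s}{1 + s} + s\right) + s^{2} = \left(s + \frac{-5 + s}{1 + s}\right) + s^{2} = s + s^{2} + \frac{-5 + s}{1 + s}$)
$J{\left(1,1 \right)} h{\left(-5 \right)} \left(-7\right) = \left(-1\right) 1 \frac{-5 + \left(-5\right)^{3} + 2 \left(-5\right) + 2 \left(-5\right)^{2}}{1 - 5} \left(-7\right) = - \frac{-5 - 125 - 10 + 2 \cdot 25}{-4} \left(-7\right) = - \frac{\left(-1\right) \left(-5 - 125 - 10 + 50\right)}{4} \left(-7\right) = - \frac{\left(-1\right) \left(-90\right)}{4} \left(-7\right) = \left(-1\right) \frac{45}{2} \left(-7\right) = \left(- \frac{45}{2}\right) \left(-7\right) = \frac{315}{2}$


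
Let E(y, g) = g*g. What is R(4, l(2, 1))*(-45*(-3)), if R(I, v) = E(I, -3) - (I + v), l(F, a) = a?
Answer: 540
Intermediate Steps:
E(y, g) = g²
R(I, v) = 9 - I - v (R(I, v) = (-3)² - (I + v) = 9 + (-I - v) = 9 - I - v)
R(4, l(2, 1))*(-45*(-3)) = (9 - 1*4 - 1*1)*(-45*(-3)) = (9 - 4 - 1)*135 = 4*135 = 540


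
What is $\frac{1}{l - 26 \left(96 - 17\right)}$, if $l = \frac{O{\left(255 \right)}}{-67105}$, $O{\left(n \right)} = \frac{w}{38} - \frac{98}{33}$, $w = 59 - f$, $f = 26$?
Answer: $- \frac{16829934}{34568683909} \approx -0.00048685$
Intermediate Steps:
$w = 33$ ($w = 59 - 26 = 33$)
$O{\left(n \right)} = - \frac{2635}{1254}$ ($O{\left(n \right)} = \frac{33}{38} - \frac{98}{33} = - \frac{2635}{1254}$)
$l = \frac{527}{16829934}$ ($l = - \frac{2635}{1254 \left(-67105\right)} = \left(- \frac{2635}{1254}\right) \left(- \frac{1}{67105}\right) = \frac{527}{16829934} \approx 3.1313 \cdot 10^{-5}$)
$\frac{1}{l - 26 \left(96 - 17\right)} = \frac{1}{\frac{527}{16829934} - 26 \left(96 - 17\right)} = \frac{1}{\frac{527}{16829934} - 2054} = \frac{1}{- \frac{34568683909}{16829934}} = - \frac{16829934}{34568683909}$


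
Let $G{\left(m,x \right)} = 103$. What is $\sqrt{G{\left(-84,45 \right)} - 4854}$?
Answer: $i \sqrt{4751} \approx 68.927 i$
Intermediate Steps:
$\sqrt{G{\left(-84,45 \right)} - 4854} = \sqrt{103 - 4854} = \sqrt{-4751} = i \sqrt{4751}$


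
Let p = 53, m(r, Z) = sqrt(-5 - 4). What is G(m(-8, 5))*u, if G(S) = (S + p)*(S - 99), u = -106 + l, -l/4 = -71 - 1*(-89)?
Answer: 935568 + 24564*I ≈ 9.3557e+5 + 24564.0*I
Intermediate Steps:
m(r, Z) = 3*I (m(r, Z) = sqrt(-9) = 3*I)
l = -72 (l = -4*(-71 - 1*(-89)) = -4*(-71 + 89) = -4*18 = -72)
u = -178 (u = -106 - 72 = -178)
G(S) = (-99 + S)*(53 + S) (G(S) = (S + 53)*(S - 99) = (53 + S)*(-99 + S) = (-99 + S)*(53 + S))
G(m(-8, 5))*u = (-5247 + (3*I)**2 - 138*I)*(-178) = (-5247 - 9 - 138*I)*(-178) = (-5256 - 138*I)*(-178) = 935568 + 24564*I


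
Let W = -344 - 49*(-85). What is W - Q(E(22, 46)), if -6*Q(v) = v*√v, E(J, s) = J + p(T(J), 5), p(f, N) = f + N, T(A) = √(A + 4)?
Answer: 3821 + (27 + √26)^(3/2)/6 ≈ 3851.3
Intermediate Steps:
T(A) = √(4 + A)
p(f, N) = N + f
E(J, s) = 5 + J + √(4 + J) (E(J, s) = J + (5 + √(4 + J)) = 5 + J + √(4 + J))
Q(v) = -v^(3/2)/6 (Q(v) = -v*√v/6 = -v^(3/2)/6)
W = 3821 (W = -344 + 4165 = 3821)
W - Q(E(22, 46)) = 3821 - (-1)*(5 + 22 + √(4 + 22))^(3/2)/6 = 3821 - (-1)*(5 + 22 + √26)^(3/2)/6 = 3821 - (-1)*(27 + √26)^(3/2)/6 = 3821 + (27 + √26)^(3/2)/6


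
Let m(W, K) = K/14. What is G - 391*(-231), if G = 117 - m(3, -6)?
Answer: 633069/7 ≈ 90438.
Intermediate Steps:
m(W, K) = K/14 (m(W, K) = K*(1/14) = K/14)
G = 822/7 (G = 117 - (-6)/14 = 117 - 1*(-3/7) = 117 + 3/7 = 822/7 ≈ 117.43)
G - 391*(-231) = 822/7 - 391*(-231) = 822/7 + 90321 = 633069/7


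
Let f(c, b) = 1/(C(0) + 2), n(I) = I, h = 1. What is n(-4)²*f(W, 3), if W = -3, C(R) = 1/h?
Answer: 16/3 ≈ 5.3333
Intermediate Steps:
C(R) = 1 (C(R) = 1/1 = 1)
f(c, b) = ⅓ (f(c, b) = 1/(1 + 2) = 1/3 = ⅓)
n(-4)²*f(W, 3) = (-4)²*(⅓) = 16*(⅓) = 16/3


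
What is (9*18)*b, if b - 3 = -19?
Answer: -2592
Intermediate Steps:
b = -16 (b = 3 - 19 = -16)
(9*18)*b = (9*18)*(-16) = 162*(-16) = -2592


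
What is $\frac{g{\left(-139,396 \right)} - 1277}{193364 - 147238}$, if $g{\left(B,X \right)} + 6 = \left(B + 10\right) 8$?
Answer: $- \frac{2315}{46126} \approx -0.050189$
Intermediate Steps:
$g{\left(B,X \right)} = 74 + 8 B$ ($g{\left(B,X \right)} = -6 + \left(B + 10\right) 8 = -6 + \left(10 + B\right) 8 = -6 + \left(80 + 8 B\right) = 74 + 8 B$)
$\frac{g{\left(-139,396 \right)} - 1277}{193364 - 147238} = \frac{\left(74 + 8 \left(-139\right)\right) - 1277}{193364 - 147238} = \frac{\left(74 - 1112\right) - 1277}{46126} = \left(-1038 - 1277\right) \frac{1}{46126} = \left(-2315\right) \frac{1}{46126} = - \frac{2315}{46126}$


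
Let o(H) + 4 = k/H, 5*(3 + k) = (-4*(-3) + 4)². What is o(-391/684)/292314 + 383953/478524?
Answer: 12185360163343/15192442342660 ≈ 0.80207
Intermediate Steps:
k = 241/5 (k = -3 + (-4*(-3) + 4)²/5 = -3 + (12 + 4)²/5 = -3 + (⅕)*16² = -3 + (⅕)*256 = -3 + 256/5 = 241/5 ≈ 48.200)
o(H) = -4 + 241/(5*H)
o(-391/684)/292314 + 383953/478524 = (-4 + 241/(5*((-391/684))))/292314 + 383953/478524 = (-4 + 241/(5*((-391*1/684))))*(1/292314) + 383953*(1/478524) = (-4 + 241/(5*(-391/684)))*(1/292314) + 383953/478524 = (-4 + (241/5)*(-684/391))*(1/292314) + 383953/478524 = (-4 - 164844/1955)*(1/292314) + 383953/478524 = -172664/1955*1/292314 + 383953/478524 = -86332/285736935 + 383953/478524 = 12185360163343/15192442342660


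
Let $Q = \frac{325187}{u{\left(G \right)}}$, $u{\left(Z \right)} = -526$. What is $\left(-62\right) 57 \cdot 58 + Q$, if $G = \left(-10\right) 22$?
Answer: $- \frac{108140459}{526} \approx -2.0559 \cdot 10^{5}$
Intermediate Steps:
$G = -220$
$Q = - \frac{325187}{526}$ ($Q = \frac{325187}{-526} = 325187 \left(- \frac{1}{526}\right) = - \frac{325187}{526} \approx -618.23$)
$\left(-62\right) 57 \cdot 58 + Q = \left(-62\right) 57 \cdot 58 - \frac{325187}{526} = \left(-3534\right) 58 - \frac{325187}{526} = -204972 - \frac{325187}{526} = - \frac{108140459}{526}$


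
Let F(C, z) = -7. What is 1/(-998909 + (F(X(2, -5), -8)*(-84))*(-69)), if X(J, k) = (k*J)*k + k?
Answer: -1/1039481 ≈ -9.6202e-7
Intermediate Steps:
X(J, k) = k + J*k² (X(J, k) = (J*k)*k + k = J*k² + k = k + J*k²)
1/(-998909 + (F(X(2, -5), -8)*(-84))*(-69)) = 1/(-998909 - 7*(-84)*(-69)) = 1/(-998909 + 588*(-69)) = 1/(-998909 - 40572) = 1/(-1039481) = -1/1039481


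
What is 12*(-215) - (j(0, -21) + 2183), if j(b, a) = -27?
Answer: -4736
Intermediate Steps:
12*(-215) - (j(0, -21) + 2183) = 12*(-215) - (-27 + 2183) = -2580 - 1*2156 = -2580 - 2156 = -4736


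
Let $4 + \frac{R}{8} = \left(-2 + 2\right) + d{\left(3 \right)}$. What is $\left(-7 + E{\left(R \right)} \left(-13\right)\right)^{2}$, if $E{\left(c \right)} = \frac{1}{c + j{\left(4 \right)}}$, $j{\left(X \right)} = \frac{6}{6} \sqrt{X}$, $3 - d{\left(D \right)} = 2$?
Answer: $\frac{19881}{484} \approx 41.076$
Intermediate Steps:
$d{\left(D \right)} = 1$ ($d{\left(D \right)} = 3 - 2 = 1$)
$j{\left(X \right)} = \sqrt{X}$ ($j{\left(X \right)} = 6 \cdot \frac{1}{6} \sqrt{X} = 1 \sqrt{X} = \sqrt{X}$)
$R = -24$ ($R = -32 + 8 \left(\left(-2 + 2\right) + 1\right) = -32 + 8 \left(0 + 1\right) = -32 + 8 \cdot 1 = -32 + 8 = -24$)
$E{\left(c \right)} = \frac{1}{2 + c}$ ($E{\left(c \right)} = \frac{1}{c + \sqrt{4}} = \frac{1}{c + 2} = \frac{1}{2 + c}$)
$\left(-7 + E{\left(R \right)} \left(-13\right)\right)^{2} = \left(-7 + \frac{1}{2 - 24} \left(-13\right)\right)^{2} = \left(-7 + \frac{1}{-22} \left(-13\right)\right)^{2} = \left(-7 - - \frac{13}{22}\right)^{2} = \left(-7 + \frac{13}{22}\right)^{2} = \left(- \frac{141}{22}\right)^{2} = \frac{19881}{484}$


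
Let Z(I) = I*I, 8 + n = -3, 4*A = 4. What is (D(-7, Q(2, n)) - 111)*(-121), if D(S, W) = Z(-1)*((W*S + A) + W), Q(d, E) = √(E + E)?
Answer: 13310 + 726*I*√22 ≈ 13310.0 + 3405.2*I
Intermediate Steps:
A = 1 (A = (¼)*4 = 1)
n = -11 (n = -8 - 3 = -11)
Q(d, E) = √2*√E (Q(d, E) = √(2*E) = √2*√E)
Z(I) = I²
D(S, W) = 1 + W + S*W (D(S, W) = (-1)²*((W*S + 1) + W) = 1*((S*W + 1) + W) = 1*((1 + S*W) + W) = 1*(1 + W + S*W) = 1 + W + S*W)
(D(-7, Q(2, n)) - 111)*(-121) = ((1 + √2*√(-11) - 7*√2*√(-11)) - 111)*(-121) = ((1 + √2*(I*√11) - 7*√2*I*√11) - 111)*(-121) = ((1 + I*√22 - 7*I*√22) - 111)*(-121) = ((1 - 6*I*√22) - 111)*(-121) = (-110 - 6*I*√22)*(-121) = 13310 + 726*I*√22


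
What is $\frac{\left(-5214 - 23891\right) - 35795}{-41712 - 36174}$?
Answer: $\frac{32450}{38943} \approx 0.83327$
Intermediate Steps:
$\frac{\left(-5214 - 23891\right) - 35795}{-41712 - 36174} = \frac{\left(-5214 - 23891\right) - 35795}{-77886} = \left(-29105 - 35795\right) \left(- \frac{1}{77886}\right) = \left(-64900\right) \left(- \frac{1}{77886}\right) = \frac{32450}{38943}$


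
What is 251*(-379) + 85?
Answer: -95044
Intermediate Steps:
251*(-379) + 85 = -95129 + 85 = -95044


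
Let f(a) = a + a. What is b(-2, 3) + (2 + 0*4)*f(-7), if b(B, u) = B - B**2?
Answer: -34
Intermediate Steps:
f(a) = 2*a
b(-2, 3) + (2 + 0*4)*f(-7) = -2*(1 - 1*(-2)) + (2 + 0*4)*(2*(-7)) = -2*(1 + 2) + (2 + 0)*(-14) = -2*3 + 2*(-14) = -6 - 28 = -34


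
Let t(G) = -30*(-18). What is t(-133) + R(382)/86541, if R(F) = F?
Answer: 46732522/86541 ≈ 540.00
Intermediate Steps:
t(G) = 540
t(-133) + R(382)/86541 = 540 + 382/86541 = 46732522/86541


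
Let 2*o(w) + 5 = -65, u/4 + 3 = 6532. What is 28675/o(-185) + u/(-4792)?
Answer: -6916233/8386 ≈ -824.74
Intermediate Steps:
u = 26116 (u = -12 + 4*6532 = -12 + 26128 = 26116)
o(w) = -35 (o(w) = -5/2 + (1/2)*(-65) = -5/2 - 65/2 = -35)
28675/o(-185) + u/(-4792) = 28675/(-35) + 26116/(-4792) = 28675*(-1/35) + 26116*(-1/4792) = -5735/7 - 6529/1198 = -6916233/8386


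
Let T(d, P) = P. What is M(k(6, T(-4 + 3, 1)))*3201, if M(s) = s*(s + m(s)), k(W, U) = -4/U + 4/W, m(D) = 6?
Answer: -85360/3 ≈ -28453.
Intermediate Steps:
M(s) = s*(6 + s) (M(s) = s*(s + 6) = s*(6 + s))
M(k(6, T(-4 + 3, 1)))*3201 = ((-4/1 + 4/6)*(6 + (-4/1 + 4/6)))*3201 = ((-4*1 + 4*(⅙))*(6 + (-4*1 + 4*(⅙))))*3201 = ((-4 + ⅔)*(6 + (-4 + ⅔)))*3201 = -10*(6 - 10/3)/3*3201 = -10/3*8/3*3201 = -80/9*3201 = -85360/3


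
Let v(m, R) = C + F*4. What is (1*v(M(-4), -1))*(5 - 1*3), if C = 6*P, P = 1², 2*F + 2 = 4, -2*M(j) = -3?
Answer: 20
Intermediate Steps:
M(j) = 3/2 (M(j) = -½*(-3) = 3/2)
F = 1 (F = -1 + (½)*4 = -1 + 2 = 1)
P = 1
C = 6 (C = 6*1 = 6)
v(m, R) = 10 (v(m, R) = 6 + 1*4 = 6 + 4 = 10)
(1*v(M(-4), -1))*(5 - 1*3) = (1*10)*(5 - 1*3) = 10*(5 - 3) = 10*2 = 20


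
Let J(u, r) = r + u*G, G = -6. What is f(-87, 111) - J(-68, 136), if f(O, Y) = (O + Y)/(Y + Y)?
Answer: -20124/37 ≈ -543.89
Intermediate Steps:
J(u, r) = r - 6*u (J(u, r) = r + u*(-6) = r - 6*u)
f(O, Y) = (O + Y)/(2*Y) (f(O, Y) = (O + Y)/((2*Y)) = (O + Y)*(1/(2*Y)) = (O + Y)/(2*Y))
f(-87, 111) - J(-68, 136) = (½)*(-87 + 111)/111 - (136 - 6*(-68)) = (½)*(1/111)*24 - (136 + 408) = 4/37 - 1*544 = 4/37 - 544 = -20124/37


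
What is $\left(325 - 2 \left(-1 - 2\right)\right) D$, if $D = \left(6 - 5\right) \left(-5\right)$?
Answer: $-1655$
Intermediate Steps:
$D = -5$ ($D = \left(6 - 5\right) \left(-5\right) = 1 \left(-5\right) = -5$)
$\left(325 - 2 \left(-1 - 2\right)\right) D = \left(325 - 2 \left(-1 - 2\right)\right) \left(-5\right) = \left(325 - -6\right) \left(-5\right) = \left(325 + 6\right) \left(-5\right) = 331 \left(-5\right) = -1655$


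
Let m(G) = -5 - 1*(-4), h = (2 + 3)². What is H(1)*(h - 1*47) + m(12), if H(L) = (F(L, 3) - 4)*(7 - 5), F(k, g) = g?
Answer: 43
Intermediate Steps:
h = 25 (h = 5² = 25)
m(G) = -1 (m(G) = -5 + 4 = -1)
H(L) = -2 (H(L) = (3 - 4)*(7 - 5) = -1*2 = -2)
H(1)*(h - 1*47) + m(12) = -2*(25 - 1*47) - 1 = -2*(25 - 47) - 1 = -2*(-22) - 1 = 44 - 1 = 43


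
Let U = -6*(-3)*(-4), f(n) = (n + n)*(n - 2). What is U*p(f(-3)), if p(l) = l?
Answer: -2160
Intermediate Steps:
f(n) = 2*n*(-2 + n) (f(n) = (2*n)*(-2 + n) = 2*n*(-2 + n))
U = -72 (U = 18*(-4) = -72)
U*p(f(-3)) = -144*(-3)*(-2 - 3) = -144*(-3)*(-5) = -72*30 = -2160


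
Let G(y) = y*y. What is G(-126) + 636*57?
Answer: 52128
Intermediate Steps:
G(y) = y²
G(-126) + 636*57 = (-126)² + 636*57 = 15876 + 36252 = 52128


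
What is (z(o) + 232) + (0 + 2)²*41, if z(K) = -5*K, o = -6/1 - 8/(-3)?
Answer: 1238/3 ≈ 412.67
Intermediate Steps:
o = -10/3 (o = -6*1 - 8*(-⅓) = -6 + 8/3 = -10/3 ≈ -3.3333)
(z(o) + 232) + (0 + 2)²*41 = (-5*(-10/3) + 232) + (0 + 2)²*41 = (50/3 + 232) + 2²*41 = 746/3 + 4*41 = 746/3 + 164 = 1238/3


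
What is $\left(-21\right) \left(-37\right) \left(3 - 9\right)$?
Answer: $-4662$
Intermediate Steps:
$\left(-21\right) \left(-37\right) \left(3 - 9\right) = 777 \left(-6\right) = -4662$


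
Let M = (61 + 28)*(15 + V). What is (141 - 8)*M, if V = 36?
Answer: 603687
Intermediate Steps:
M = 4539 (M = (61 + 28)*(15 + 36) = 89*51 = 4539)
(141 - 8)*M = (141 - 8)*4539 = 133*4539 = 603687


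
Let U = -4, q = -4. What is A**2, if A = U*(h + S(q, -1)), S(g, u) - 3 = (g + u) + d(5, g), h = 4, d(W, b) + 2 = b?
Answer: 256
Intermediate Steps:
d(W, b) = -2 + b
S(g, u) = 1 + u + 2*g (S(g, u) = 3 + ((g + u) + (-2 + g)) = 3 + (-2 + u + 2*g) = 1 + u + 2*g)
A = 16 (A = -4*(4 + (1 - 1 + 2*(-4))) = -4*(4 + (1 - 1 - 8)) = -4*(4 - 8) = -4*(-4) = 16)
A**2 = 16**2 = 256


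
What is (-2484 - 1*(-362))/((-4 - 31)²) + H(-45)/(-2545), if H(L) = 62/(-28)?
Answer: -2159111/1247050 ≈ -1.7314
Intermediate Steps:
H(L) = -31/14 (H(L) = 62*(-1/28) = -31/14)
(-2484 - 1*(-362))/((-4 - 31)²) + H(-45)/(-2545) = (-2484 - 1*(-362))/((-4 - 31)²) - 31/14/(-2545) = (-2484 + 362)/((-35)²) - 31/14*(-1/2545) = -2122/1225 + 31/35630 = -2159111/1247050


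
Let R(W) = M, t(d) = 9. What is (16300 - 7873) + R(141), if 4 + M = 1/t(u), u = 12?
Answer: 75808/9 ≈ 8423.1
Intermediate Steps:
M = -35/9 (M = -4 + 1/9 = -4 + ⅑ = -35/9 ≈ -3.8889)
R(W) = -35/9
(16300 - 7873) + R(141) = (16300 - 7873) - 35/9 = 8427 - 35/9 = 75808/9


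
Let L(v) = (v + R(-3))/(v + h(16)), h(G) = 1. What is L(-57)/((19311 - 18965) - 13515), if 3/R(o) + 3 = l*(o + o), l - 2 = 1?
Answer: -50/645281 ≈ -7.7486e-5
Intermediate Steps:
l = 3 (l = 2 + 1 = 3)
R(o) = 3/(-3 + 6*o) (R(o) = 3/(-3 + 3*(o + o)) = 3/(-3 + 3*(2*o)) = 3/(-3 + 6*o))
L(v) = (-⅐ + v)/(1 + v) (L(v) = (v + 1/(-1 + 2*(-3)))/(v + 1) = (v + 1/(-1 - 6))/(1 + v) = (v + 1/(-7))/(1 + v) = (v - ⅐)/(1 + v) = (-⅐ + v)/(1 + v))
L(-57)/((19311 - 18965) - 13515) = ((-⅐ - 57)/(1 - 57))/((19311 - 18965) - 13515) = (-400/7/(-56))/(346 - 13515) = -1/56*(-400/7)/(-13169) = (50/49)*(-1/13169) = -50/645281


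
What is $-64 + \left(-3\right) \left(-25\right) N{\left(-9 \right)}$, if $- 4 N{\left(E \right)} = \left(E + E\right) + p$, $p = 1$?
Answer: $\frac{1019}{4} \approx 254.75$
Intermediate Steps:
$N{\left(E \right)} = - \frac{1}{4} - \frac{E}{2}$ ($N{\left(E \right)} = - \frac{\left(E + E\right) + 1}{4} = - \frac{2 E + 1}{4} = - \frac{1 + 2 E}{4} = - \frac{1}{4} - \frac{E}{2}$)
$-64 + \left(-3\right) \left(-25\right) N{\left(-9 \right)} = -64 + \left(-3\right) \left(-25\right) \left(- \frac{1}{4} - - \frac{9}{2}\right) = -64 + 75 \left(- \frac{1}{4} + \frac{9}{2}\right) = -64 + 75 \cdot \frac{17}{4} = -64 + \frac{1275}{4} = \frac{1019}{4}$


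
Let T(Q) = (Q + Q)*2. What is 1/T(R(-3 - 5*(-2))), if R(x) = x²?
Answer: 1/196 ≈ 0.0051020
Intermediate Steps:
T(Q) = 4*Q (T(Q) = (2*Q)*2 = 4*Q)
1/T(R(-3 - 5*(-2))) = 1/(4*(-3 - 5*(-2))²) = 1/(4*(-3 + 10)²) = 1/(4*7²) = 1/(4*49) = 1/196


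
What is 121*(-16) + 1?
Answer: -1935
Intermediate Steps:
121*(-16) + 1 = -1936 + 1 = -1935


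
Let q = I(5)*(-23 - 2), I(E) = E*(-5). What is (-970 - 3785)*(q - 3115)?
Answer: 11839950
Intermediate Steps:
I(E) = -5*E
q = 625 (q = (-5*5)*(-23 - 2) = -25*(-25) = 625)
(-970 - 3785)*(q - 3115) = (-970 - 3785)*(625 - 3115) = -4755*(-2490) = 11839950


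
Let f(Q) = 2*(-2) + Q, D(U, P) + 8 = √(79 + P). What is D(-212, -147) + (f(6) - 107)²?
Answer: 11017 + 2*I*√17 ≈ 11017.0 + 8.2462*I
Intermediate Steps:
D(U, P) = -8 + √(79 + P)
f(Q) = -4 + Q
D(-212, -147) + (f(6) - 107)² = (-8 + √(79 - 147)) + ((-4 + 6) - 107)² = (-8 + √(-68)) + (2 - 107)² = (-8 + 2*I*√17) + (-105)² = (-8 + 2*I*√17) + 11025 = 11017 + 2*I*√17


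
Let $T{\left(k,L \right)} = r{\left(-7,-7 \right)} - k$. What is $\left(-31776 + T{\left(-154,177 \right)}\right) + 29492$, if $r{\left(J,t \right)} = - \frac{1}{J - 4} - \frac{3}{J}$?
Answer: $- \frac{163970}{77} \approx -2129.5$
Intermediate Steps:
$r{\left(J,t \right)} = - \frac{1}{-4 + J} - \frac{3}{J}$
$T{\left(k,L \right)} = \frac{40}{77} - k$ ($T{\left(k,L \right)} = \frac{4 \left(3 - -7\right)}{\left(-7\right) \left(-4 - 7\right)} - k = 4 \left(- \frac{1}{7}\right) \frac{1}{-11} \left(3 + 7\right) - k = 4 \left(- \frac{1}{7}\right) \left(- \frac{1}{11}\right) 10 - k = \frac{40}{77} - k$)
$\left(-31776 + T{\left(-154,177 \right)}\right) + 29492 = \left(-31776 + \left(\frac{40}{77} - -154\right)\right) + 29492 = \left(-31776 + \left(\frac{40}{77} + 154\right)\right) + 29492 = \left(-31776 + \frac{11898}{77}\right) + 29492 = - \frac{2434854}{77} + 29492 = - \frac{163970}{77}$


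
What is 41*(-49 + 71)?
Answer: 902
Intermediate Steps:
41*(-49 + 71) = 41*22 = 902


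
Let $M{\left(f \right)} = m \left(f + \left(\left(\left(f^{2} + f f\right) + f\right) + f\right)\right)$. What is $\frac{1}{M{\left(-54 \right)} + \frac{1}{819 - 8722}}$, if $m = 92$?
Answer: $\frac{7903}{4122520919} \approx 1.917 \cdot 10^{-6}$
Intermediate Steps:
$M{\left(f \right)} = 184 f^{2} + 276 f$ ($M{\left(f \right)} = 92 \left(f + \left(\left(\left(f^{2} + f f\right) + f\right) + f\right)\right) = 92 \left(f + \left(\left(\left(f^{2} + f^{2}\right) + f\right) + f\right)\right) = 92 \left(f + \left(\left(2 f^{2} + f\right) + f\right)\right) = 92 \left(f + \left(\left(f + 2 f^{2}\right) + f\right)\right) = 92 \left(f + \left(2 f + 2 f^{2}\right)\right) = 92 \left(2 f^{2} + 3 f\right) = 184 f^{2} + 276 f$)
$\frac{1}{M{\left(-54 \right)} + \frac{1}{819 - 8722}} = \frac{1}{92 \left(-54\right) \left(3 + 2 \left(-54\right)\right) + \frac{1}{819 - 8722}} = \frac{1}{92 \left(-54\right) \left(3 - 108\right) + \frac{1}{-7903}} = \frac{1}{92 \left(-54\right) \left(-105\right) - \frac{1}{7903}} = \frac{1}{521640 - \frac{1}{7903}} = \frac{1}{\frac{4122520919}{7903}} = \frac{7903}{4122520919}$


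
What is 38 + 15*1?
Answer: 53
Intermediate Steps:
38 + 15*1 = 38 + 15 = 53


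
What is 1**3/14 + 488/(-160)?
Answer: -417/140 ≈ -2.9786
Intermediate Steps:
1**3/14 + 488/(-160) = 1*(1/14) + 488*(-1/160) = 1/14 - 61/20 = -417/140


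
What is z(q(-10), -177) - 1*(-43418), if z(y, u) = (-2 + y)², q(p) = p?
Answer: 43562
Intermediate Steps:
z(q(-10), -177) - 1*(-43418) = (-2 - 10)² - 1*(-43418) = (-12)² + 43418 = 144 + 43418 = 43562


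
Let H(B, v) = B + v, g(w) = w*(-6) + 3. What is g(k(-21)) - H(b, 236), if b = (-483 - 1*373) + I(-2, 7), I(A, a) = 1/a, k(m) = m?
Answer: 5242/7 ≈ 748.86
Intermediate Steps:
g(w) = 3 - 6*w (g(w) = -6*w + 3 = 3 - 6*w)
b = -5991/7 (b = (-483 - 1*373) + 1/7 = (-483 - 373) + 1/7 = -856 + 1/7 = -5991/7 ≈ -855.86)
g(k(-21)) - H(b, 236) = (3 - 6*(-21)) - (-5991/7 + 236) = (3 + 126) - 1*(-4339/7) = 129 + 4339/7 = 5242/7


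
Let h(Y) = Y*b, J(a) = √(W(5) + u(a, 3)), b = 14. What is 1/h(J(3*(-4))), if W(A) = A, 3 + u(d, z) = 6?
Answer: √2/56 ≈ 0.025254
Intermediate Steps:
u(d, z) = 3 (u(d, z) = -3 + 6 = 3)
J(a) = 2*√2 (J(a) = √(5 + 3) = √8 = 2*√2)
h(Y) = 14*Y (h(Y) = Y*14 = 14*Y)
1/h(J(3*(-4))) = 1/(14*(2*√2)) = 1/(28*√2) = √2/56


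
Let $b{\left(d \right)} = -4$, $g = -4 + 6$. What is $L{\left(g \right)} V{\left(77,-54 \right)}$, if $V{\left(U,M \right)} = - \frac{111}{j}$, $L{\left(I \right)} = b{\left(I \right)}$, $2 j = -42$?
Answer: $- \frac{148}{7} \approx -21.143$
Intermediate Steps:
$j = -21$ ($j = \frac{1}{2} \left(-42\right) = -21$)
$g = 2$
$L{\left(I \right)} = -4$
$V{\left(U,M \right)} = \frac{37}{7}$ ($V{\left(U,M \right)} = - \frac{111}{-21} = - \frac{111 \left(-1\right)}{21} = \left(-1\right) \left(- \frac{37}{7}\right) = \frac{37}{7}$)
$L{\left(g \right)} V{\left(77,-54 \right)} = \left(-4\right) \frac{37}{7} = - \frac{148}{7}$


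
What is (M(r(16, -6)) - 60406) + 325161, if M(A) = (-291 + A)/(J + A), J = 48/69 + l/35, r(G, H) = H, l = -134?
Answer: 1946717845/7352 ≈ 2.6479e+5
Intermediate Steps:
J = -2522/805 (J = 48/69 - 134/35 = 48*(1/69) - 134*1/35 = 16/23 - 134/35 = -2522/805 ≈ -3.1329)
M(A) = (-291 + A)/(-2522/805 + A)
(M(r(16, -6)) - 60406) + 325161 = (805*(-291 - 6)/(-2522 + 805*(-6)) - 60406) + 325161 = (805*(-297)/(-2522 - 4830) - 60406) + 325161 = (805*(-297)/(-7352) - 60406) + 325161 = (805*(-1/7352)*(-297) - 60406) + 325161 = (239085/7352 - 60406) + 325161 = -443865827/7352 + 325161 = 1946717845/7352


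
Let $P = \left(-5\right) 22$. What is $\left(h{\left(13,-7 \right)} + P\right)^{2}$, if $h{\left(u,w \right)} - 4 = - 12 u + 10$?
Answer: $63504$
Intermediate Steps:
$h{\left(u,w \right)} = 14 - 12 u$ ($h{\left(u,w \right)} = 4 - \left(-10 + 12 u\right) = 14 - 12 u$)
$P = -110$
$\left(h{\left(13,-7 \right)} + P\right)^{2} = \left(\left(14 - 156\right) - 110\right)^{2} = \left(-142 - 110\right)^{2} = \left(-252\right)^{2} = 63504$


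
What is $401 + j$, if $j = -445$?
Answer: $-44$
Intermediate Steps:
$401 + j = 401 - 445 = -44$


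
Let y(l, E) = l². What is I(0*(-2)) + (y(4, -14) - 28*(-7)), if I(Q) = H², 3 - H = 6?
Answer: 221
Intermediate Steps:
H = -3 (H = 3 - 1*6 = 3 - 6 = -3)
I(Q) = 9 (I(Q) = (-3)² = 9)
I(0*(-2)) + (y(4, -14) - 28*(-7)) = 9 + (4² - 28*(-7)) = 9 + (16 + 196) = 9 + 212 = 221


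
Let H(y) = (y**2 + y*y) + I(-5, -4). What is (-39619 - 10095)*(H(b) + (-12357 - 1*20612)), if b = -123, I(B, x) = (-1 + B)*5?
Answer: 136266074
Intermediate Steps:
I(B, x) = -5 + 5*B
H(y) = -30 + 2*y**2 (H(y) = (y**2 + y*y) + (-5 + 5*(-5)) = (y**2 + y**2) + (-5 - 25) = 2*y**2 - 30 = -30 + 2*y**2)
(-39619 - 10095)*(H(b) + (-12357 - 1*20612)) = (-39619 - 10095)*((-30 + 2*(-123)**2) + (-12357 - 1*20612)) = -49714*((-30 + 2*15129) + (-12357 - 20612)) = -49714*((-30 + 30258) - 32969) = -49714*(30228 - 32969) = -49714*(-2741) = 136266074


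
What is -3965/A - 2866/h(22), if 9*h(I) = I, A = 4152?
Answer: -53591959/45672 ≈ -1173.4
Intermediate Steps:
h(I) = I/9
-3965/A - 2866/h(22) = -3965/4152 - 2866/((⅑)*22) = -3965*1/4152 - 2866/22/9 = -3965/4152 - 2866*9/22 = -3965/4152 - 12897/11 = -53591959/45672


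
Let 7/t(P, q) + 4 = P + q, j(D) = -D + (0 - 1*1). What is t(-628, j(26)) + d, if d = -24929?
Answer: -16428218/659 ≈ -24929.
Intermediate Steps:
j(D) = -1 - D (j(D) = -D + (0 - 1) = -D - 1 = -1 - D)
t(P, q) = 7/(-4 + P + q) (t(P, q) = 7/(-4 + (P + q)) = 7/(-4 + P + q))
t(-628, j(26)) + d = 7/(-4 - 628 + (-1 - 1*26)) - 24929 = 7/(-4 - 628 + (-1 - 26)) - 24929 = 7/(-4 - 628 - 27) - 24929 = 7/(-659) - 24929 = 7*(-1/659) - 24929 = -7/659 - 24929 = -16428218/659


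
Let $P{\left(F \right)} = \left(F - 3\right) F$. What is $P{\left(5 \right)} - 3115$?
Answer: $-3105$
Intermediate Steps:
$P{\left(F \right)} = F \left(-3 + F\right)$ ($P{\left(F \right)} = \left(-3 + F\right) F = F \left(-3 + F\right)$)
$P{\left(5 \right)} - 3115 = 5 \left(-3 + 5\right) - 3115 = 5 \cdot 2 - 3115 = 10 - 3115 = -3105$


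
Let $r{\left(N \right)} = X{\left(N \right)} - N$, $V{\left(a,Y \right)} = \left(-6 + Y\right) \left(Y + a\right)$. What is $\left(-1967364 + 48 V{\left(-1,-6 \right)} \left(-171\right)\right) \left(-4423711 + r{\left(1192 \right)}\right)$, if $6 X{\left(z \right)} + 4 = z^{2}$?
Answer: $11127076253748$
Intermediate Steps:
$X{\left(z \right)} = - \frac{2}{3} + \frac{z^{2}}{6}$
$r{\left(N \right)} = - \frac{2}{3} - N + \frac{N^{2}}{6}$ ($r{\left(N \right)} = \left(- \frac{2}{3} + \frac{N^{2}}{6}\right) - N = - \frac{2}{3} - N + \frac{N^{2}}{6}$)
$\left(-1967364 + 48 V{\left(-1,-6 \right)} \left(-171\right)\right) \left(-4423711 + r{\left(1192 \right)}\right) = \left(-1967364 + 48 \left(\left(-6\right)^{2} - -36 - -6 - -6\right) \left(-171\right)\right) \left(-4423711 - \left(\frac{3578}{3} - \frac{710432}{3}\right)\right) = \left(-1967364 + 48 \left(36 + 36 + 6 + 6\right) \left(-171\right)\right) \left(-4423711 - -235618\right) = \left(-1967364 + 48 \cdot 84 \left(-171\right)\right) \left(-4423711 - -235618\right) = \left(-1967364 + 4032 \left(-171\right)\right) \left(-4423711 + 235618\right) = \left(-1967364 - 689472\right) \left(-4188093\right) = \left(-2656836\right) \left(-4188093\right) = 11127076253748$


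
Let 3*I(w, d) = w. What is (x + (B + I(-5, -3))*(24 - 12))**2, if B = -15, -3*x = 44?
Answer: 414736/9 ≈ 46082.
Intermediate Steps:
x = -44/3 (x = -1/3*44 = -44/3 ≈ -14.667)
I(w, d) = w/3
(x + (B + I(-5, -3))*(24 - 12))**2 = (-44/3 + (-15 + (1/3)*(-5))*(24 - 12))**2 = (-44/3 + (-15 - 5/3)*12)**2 = (-44/3 - 50/3*12)**2 = (-44/3 - 200)**2 = (-644/3)**2 = 414736/9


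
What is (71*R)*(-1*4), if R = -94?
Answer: 26696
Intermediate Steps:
(71*R)*(-1*4) = (71*(-94))*(-1*4) = -6674*(-4) = 26696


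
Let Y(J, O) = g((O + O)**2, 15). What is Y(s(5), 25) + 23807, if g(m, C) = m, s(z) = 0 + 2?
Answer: 26307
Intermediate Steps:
s(z) = 2
Y(J, O) = 4*O**2 (Y(J, O) = (O + O)**2 = (2*O)**2 = 4*O**2)
Y(s(5), 25) + 23807 = 4*25**2 + 23807 = 4*625 + 23807 = 2500 + 23807 = 26307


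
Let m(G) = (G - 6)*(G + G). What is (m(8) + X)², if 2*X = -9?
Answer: 3025/4 ≈ 756.25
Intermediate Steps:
m(G) = 2*G*(-6 + G) (m(G) = (-6 + G)*(2*G) = 2*G*(-6 + G))
X = -9/2 (X = (½)*(-9) = -9/2 ≈ -4.5000)
(m(8) + X)² = (2*8*(-6 + 8) - 9/2)² = (2*8*2 - 9/2)² = (32 - 9/2)² = (55/2)² = 3025/4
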